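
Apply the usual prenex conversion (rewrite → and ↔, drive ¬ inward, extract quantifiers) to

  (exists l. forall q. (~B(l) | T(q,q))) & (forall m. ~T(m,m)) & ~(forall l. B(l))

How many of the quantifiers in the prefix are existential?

2

Push ¬ through the quantifiers and connectives to reach negation normal form:
  (exists l. forall q. (~B(l) | T(q,q))) & (forall m. ~T(m,m)) & (exists l. ~B(l))
Standardize variables apart so no two quantifiers bind the same name: l↦w.
  (exists l. forall q. (~B(l) | T(q,q))) & (forall m. ~T(m,m)) & (exists w. ~B(w))
Pull the quantifiers to the front (each side's bound variable is not free in the other side):
  exists l. forall q. forall m. exists w. ((~B(l) | T(q,q)) & ~T(m,m) & ~B(w))
The prefix is exists l forall q forall m exists w: 2 universal, 2 existential.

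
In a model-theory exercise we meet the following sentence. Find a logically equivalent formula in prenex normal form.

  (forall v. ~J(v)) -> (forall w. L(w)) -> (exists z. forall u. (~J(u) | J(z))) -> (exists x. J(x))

First replace A → B with ¬A ∨ B.
  ~(forall v. ~J(v)) | ~(forall w. L(w)) | ~(exists z. forall u. (~J(u) | J(z))) | (exists x. J(x))
Push ¬ through the quantifiers and connectives to reach negation normal form:
  (exists v. J(v)) | (exists w. ~L(w)) | (forall z. exists u. (J(u) & ~J(z))) | (exists x. J(x))
All bound variables are already distinct, so no renaming is needed.
Finally move all quantifiers to the prefix:
  exists v. exists w. forall z. exists u. exists x. (J(v) | ~L(w) | J(u) & ~J(z) | J(x))

exists v. exists w. forall z. exists u. exists x. (J(v) | ~L(w) | J(u) & ~J(z) | J(x))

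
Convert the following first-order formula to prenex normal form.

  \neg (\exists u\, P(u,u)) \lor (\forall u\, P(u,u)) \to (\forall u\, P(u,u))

Rewrite implications/biconditionals: A → B as ¬A ∨ B.
  \neg (\neg (\exists u\, P(u,u)) \lor (\forall u\, P(u,u))) \lor (\forall u\, P(u,u))
Push ¬ through the quantifiers and connectives to reach negation normal form:
  (\exists u\, P(u,u)) \land (\exists u\, \neg P(u,u)) \lor (\forall u\, P(u,u))
Standardize variables apart so no two quantifiers bind the same name: u↦b, u↦t.
  (\exists u\, P(u,u)) \land (\exists b\, \neg P(b,b)) \lor (\forall t\, P(t,t))
Pull the quantifiers to the front (each side's bound variable is not free in the other side):
  \exists u\, \exists b\, \forall t\, (P(u,u) \land \neg P(b,b) \lor P(t,t))

\exists u\, \exists b\, \forall t\, (P(u,u) \land \neg P(b,b) \lor P(t,t))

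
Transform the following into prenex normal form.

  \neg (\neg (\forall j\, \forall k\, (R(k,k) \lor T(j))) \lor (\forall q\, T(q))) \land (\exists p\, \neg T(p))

Push ¬ through the quantifiers and connectives to reach negation normal form:
  (\forall j\, \forall k\, (R(k,k) \lor T(j))) \land (\exists q\, \neg T(q)) \land (\exists p\, \neg T(p))
Pull the quantifiers to the front (each side's bound variable is not free in the other side):
  \forall j\, \forall k\, \exists q\, \exists p\, ((R(k,k) \lor T(j)) \land \neg T(q) \land \neg T(p))

\forall j\, \forall k\, \exists q\, \exists p\, ((R(k,k) \lor T(j)) \land \neg T(q) \land \neg T(p))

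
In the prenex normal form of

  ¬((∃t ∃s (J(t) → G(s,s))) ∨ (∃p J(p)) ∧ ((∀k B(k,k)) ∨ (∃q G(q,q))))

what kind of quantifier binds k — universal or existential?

existential

Eliminate → and ↔ using ¬ and ∨.
  ¬((∃t ∃s (¬J(t) ∨ G(s,s))) ∨ (∃p J(p)) ∧ ((∀k B(k,k)) ∨ (∃q G(q,q))))
Move each ¬ inward, flipping quantifiers it crosses:
  (∀t ∀s (J(t) ∧ ¬G(s,s))) ∧ ((∀p ¬J(p)) ∨ (∃k ¬B(k,k)) ∧ (∀q ¬G(q,q)))
All bound variables are already distinct, so no renaming is needed.
Pull the quantifiers to the front (each side's bound variable is not free in the other side):
  ∀t ∀s ∀p ∃k ∀q (J(t) ∧ ¬G(s,s) ∧ (¬J(p) ∨ ¬B(k,k) ∧ ¬G(q,q)))
The quantifier ∀k sits under an odd number of negations (counting the antecedent side of each →), so it flips to ∃k.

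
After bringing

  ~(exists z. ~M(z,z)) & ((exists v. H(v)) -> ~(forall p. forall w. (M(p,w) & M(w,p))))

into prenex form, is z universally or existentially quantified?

First replace A → B with ¬A ∨ B.
  ~(exists z. ~M(z,z)) & (~(exists v. H(v)) | ~(forall p. forall w. (M(p,w) & M(w,p))))
Move each ¬ inward, flipping quantifiers it crosses:
  (forall z. M(z,z)) & ((forall v. ~H(v)) | (exists p. exists w. (~M(p,w) | ~M(w,p))))
Extract every quantifier outward, since the variables are now distinct and don't occur free across branches:
  forall z. forall v. exists p. exists w. (M(z,z) & (~H(v) | ~M(p,w) | ~M(w,p)))
The quantifier exists z sits under an odd number of negations (counting the antecedent side of each →), so it flips to forall z.

universal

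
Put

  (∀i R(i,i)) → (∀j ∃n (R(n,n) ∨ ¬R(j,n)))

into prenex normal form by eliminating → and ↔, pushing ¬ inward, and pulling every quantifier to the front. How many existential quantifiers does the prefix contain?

First replace A → B with ¬A ∨ B.
  ¬(∀i R(i,i)) ∨ (∀j ∃n (R(n,n) ∨ ¬R(j,n)))
Move each ¬ inward, flipping quantifiers it crosses:
  (∃i ¬R(i,i)) ∨ (∀j ∃n (R(n,n) ∨ ¬R(j,n)))
All bound variables are already distinct, so no renaming is needed.
Finally move all quantifiers to the prefix:
  ∃i ∀j ∃n (¬R(i,i) ∨ R(n,n) ∨ ¬R(j,n))
The prefix is ∃i ∀j ∃n: 1 universal, 2 existential.

2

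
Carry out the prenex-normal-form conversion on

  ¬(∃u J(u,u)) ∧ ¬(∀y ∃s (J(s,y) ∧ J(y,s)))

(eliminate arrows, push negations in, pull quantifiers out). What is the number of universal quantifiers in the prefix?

Move each ¬ inward, flipping quantifiers it crosses:
  (∀u ¬J(u,u)) ∧ (∃y ∀s (¬J(s,y) ∨ ¬J(y,s)))
All bound variables are already distinct, so no renaming is needed.
Extract every quantifier outward, since the variables are now distinct and don't occur free across branches:
  ∀u ∃y ∀s (¬J(u,u) ∧ (¬J(s,y) ∨ ¬J(y,s)))
The prefix is ∀u ∃y ∀s: 2 universal, 1 existential.

2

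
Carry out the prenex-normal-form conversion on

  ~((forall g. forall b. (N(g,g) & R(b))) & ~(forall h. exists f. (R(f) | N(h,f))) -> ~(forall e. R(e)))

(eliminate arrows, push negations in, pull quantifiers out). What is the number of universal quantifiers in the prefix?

First replace A → B with ¬A ∨ B.
  ~(~((forall g. forall b. (N(g,g) & R(b))) & ~(forall h. exists f. (R(f) | N(h,f)))) | ~(forall e. R(e)))
Drive negations inward (¬∀x A ≡ ∃x ¬A, ¬∃x A ≡ ∀x ¬A, De Morgan for ∧/∨):
  (forall g. forall b. (N(g,g) & R(b))) & (exists h. forall f. (~R(f) & ~N(h,f))) & (forall e. R(e))
All bound variables are already distinct, so no renaming is needed.
Extract every quantifier outward, since the variables are now distinct and don't occur free across branches:
  forall g. forall b. exists h. forall f. forall e. (N(g,g) & R(b) & ~R(f) & ~N(h,f) & R(e))
The prefix is forall g forall b exists h forall f forall e: 4 universal, 1 existential.

4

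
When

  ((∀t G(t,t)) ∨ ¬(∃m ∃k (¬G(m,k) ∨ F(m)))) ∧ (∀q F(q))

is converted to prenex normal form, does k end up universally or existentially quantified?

universal

Push ¬ through the quantifiers and connectives to reach negation normal form:
  ((∀t G(t,t)) ∨ (∀m ∀k (G(m,k) ∧ ¬F(m)))) ∧ (∀q F(q))
All bound variables are already distinct, so no renaming is needed.
Extract every quantifier outward, since the variables are now distinct and don't occur free across branches:
  ∀t ∀m ∀k ∀q ((G(t,t) ∨ G(m,k) ∧ ¬F(m)) ∧ F(q))
The quantifier ∃k sits under an odd number of negations, so it flips to ∀k.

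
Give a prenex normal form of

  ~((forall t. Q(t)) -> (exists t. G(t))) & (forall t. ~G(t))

forall t. forall z. forall c. (Q(t) & ~G(z) & ~G(c))

Eliminate → and ↔ using ¬ and ∨.
  ~(~(forall t. Q(t)) | (exists t. G(t))) & (forall t. ~G(t))
Move each ¬ inward, flipping quantifiers it crosses:
  (forall t. Q(t)) & (forall t. ~G(t)) & (forall t. ~G(t))
Rename bound variables to avoid capture: t↦z, t↦c.
  (forall t. Q(t)) & (forall z. ~G(z)) & (forall c. ~G(c))
Pull the quantifiers to the front (each side's bound variable is not free in the other side):
  forall t. forall z. forall c. (Q(t) & ~G(z) & ~G(c))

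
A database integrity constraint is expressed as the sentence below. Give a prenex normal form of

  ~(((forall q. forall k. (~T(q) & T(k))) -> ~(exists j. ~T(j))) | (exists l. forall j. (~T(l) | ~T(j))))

forall q. forall k. exists j. forall l. exists u. (~T(q) & T(k) & ~T(j) & T(l) & T(u))

Eliminate → and ↔ using ¬ and ∨.
  ~(~(forall q. forall k. (~T(q) & T(k))) | ~(exists j. ~T(j)) | (exists l. forall j. (~T(l) | ~T(j))))
Push ¬ through the quantifiers and connectives to reach negation normal form:
  (forall q. forall k. (~T(q) & T(k))) & (exists j. ~T(j)) & (forall l. exists j. (T(l) & T(j)))
Give each quantifier a distinct variable: j↦u.
  (forall q. forall k. (~T(q) & T(k))) & (exists j. ~T(j)) & (forall l. exists u. (T(l) & T(u)))
Extract every quantifier outward, since the variables are now distinct and don't occur free across branches:
  forall q. forall k. exists j. forall l. exists u. (~T(q) & T(k) & ~T(j) & T(l) & T(u))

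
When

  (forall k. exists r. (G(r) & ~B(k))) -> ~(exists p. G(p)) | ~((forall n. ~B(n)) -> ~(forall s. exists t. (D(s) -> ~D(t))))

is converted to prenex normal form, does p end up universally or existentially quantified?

universal

Rewrite implications/biconditionals: A → B as ¬A ∨ B.
  ~(forall k. exists r. (G(r) & ~B(k))) | ~(exists p. G(p)) | ~(~(forall n. ~B(n)) | ~(forall s. exists t. (~D(s) | ~D(t))))
Move each ¬ inward, flipping quantifiers it crosses:
  (exists k. forall r. (~G(r) | B(k))) | (forall p. ~G(p)) | (forall n. ~B(n)) & (forall s. exists t. (~D(s) | ~D(t)))
All bound variables are already distinct, so no renaming is needed.
Extract every quantifier outward, since the variables are now distinct and don't occur free across branches:
  exists k. forall r. forall p. forall n. forall s. exists t. (~G(r) | B(k) | ~G(p) | ~B(n) & (~D(s) | ~D(t)))
The quantifier exists p sits under an odd number of negations (counting the antecedent side of each →), so it flips to forall p.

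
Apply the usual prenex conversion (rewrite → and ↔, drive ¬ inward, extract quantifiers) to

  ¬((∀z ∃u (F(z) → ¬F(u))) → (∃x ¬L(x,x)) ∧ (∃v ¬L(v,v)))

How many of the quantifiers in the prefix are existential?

1

Rewrite implications/biconditionals: A → B as ¬A ∨ B.
  ¬(¬(∀z ∃u (¬F(z) ∨ ¬F(u))) ∨ (∃x ¬L(x,x)) ∧ (∃v ¬L(v,v)))
Drive negations inward (¬∀x A ≡ ∃x ¬A, ¬∃x A ≡ ∀x ¬A, De Morgan for ∧/∨):
  (∀z ∃u (¬F(z) ∨ ¬F(u))) ∧ ((∀x L(x,x)) ∨ (∀v L(v,v)))
Pull the quantifiers to the front (each side's bound variable is not free in the other side):
  ∀z ∃u ∀x ∀v ((¬F(z) ∨ ¬F(u)) ∧ (L(x,x) ∨ L(v,v)))
The prefix is ∀z ∃u ∀x ∀v: 3 universal, 1 existential.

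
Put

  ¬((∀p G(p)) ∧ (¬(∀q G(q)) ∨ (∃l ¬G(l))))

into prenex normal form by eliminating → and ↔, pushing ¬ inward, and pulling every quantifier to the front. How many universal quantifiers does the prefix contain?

Drive negations inward (¬∀x A ≡ ∃x ¬A, ¬∃x A ≡ ∀x ¬A, De Morgan for ∧/∨):
  (∃p ¬G(p)) ∨ (∀q G(q)) ∧ (∀l G(l))
All bound variables are already distinct, so no renaming is needed.
Finally move all quantifiers to the prefix:
  ∃p ∀q ∀l (¬G(p) ∨ G(q) ∧ G(l))
The prefix is ∃p ∀q ∀l: 2 universal, 1 existential.

2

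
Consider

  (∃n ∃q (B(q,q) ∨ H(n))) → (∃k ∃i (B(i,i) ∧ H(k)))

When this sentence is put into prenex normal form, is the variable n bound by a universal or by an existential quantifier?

universal

Eliminate → and ↔ using ¬ and ∨.
  ¬(∃n ∃q (B(q,q) ∨ H(n))) ∨ (∃k ∃i (B(i,i) ∧ H(k)))
Move each ¬ inward, flipping quantifiers it crosses:
  (∀n ∀q (¬B(q,q) ∧ ¬H(n))) ∨ (∃k ∃i (B(i,i) ∧ H(k)))
All bound variables are already distinct, so no renaming is needed.
Pull the quantifiers to the front (each side's bound variable is not free in the other side):
  ∀n ∀q ∃k ∃i (¬B(q,q) ∧ ¬H(n) ∨ B(i,i) ∧ H(k))
The quantifier ∃n sits under an odd number of negations (counting the antecedent side of each →), so it flips to ∀n.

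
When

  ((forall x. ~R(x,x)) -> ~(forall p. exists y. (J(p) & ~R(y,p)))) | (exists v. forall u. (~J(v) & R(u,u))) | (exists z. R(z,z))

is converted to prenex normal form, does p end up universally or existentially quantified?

First replace A → B with ¬A ∨ B.
  ~(forall x. ~R(x,x)) | ~(forall p. exists y. (J(p) & ~R(y,p))) | (exists v. forall u. (~J(v) & R(u,u))) | (exists z. R(z,z))
Move each ¬ inward, flipping quantifiers it crosses:
  (exists x. R(x,x)) | (exists p. forall y. (~J(p) | R(y,p))) | (exists v. forall u. (~J(v) & R(u,u))) | (exists z. R(z,z))
Pull the quantifiers to the front (each side's bound variable is not free in the other side):
  exists x. exists p. forall y. exists v. forall u. exists z. (R(x,x) | ~J(p) | R(y,p) | ~J(v) & R(u,u) | R(z,z))
The quantifier forall p sits under an odd number of negations (counting the antecedent side of each →), so it flips to exists p.

existential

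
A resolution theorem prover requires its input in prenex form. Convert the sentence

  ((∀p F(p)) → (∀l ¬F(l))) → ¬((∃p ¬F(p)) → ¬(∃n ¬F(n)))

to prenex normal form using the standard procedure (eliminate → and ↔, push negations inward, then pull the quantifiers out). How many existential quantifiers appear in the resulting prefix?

3

Rewrite implications/biconditionals: A → B as ¬A ∨ B.
  ¬(¬(∀p F(p)) ∨ (∀l ¬F(l))) ∨ ¬(¬(∃p ¬F(p)) ∨ ¬(∃n ¬F(n)))
Drive negations inward (¬∀x A ≡ ∃x ¬A, ¬∃x A ≡ ∀x ¬A, De Morgan for ∧/∨):
  (∀p F(p)) ∧ (∃l F(l)) ∨ (∃p ¬F(p)) ∧ (∃n ¬F(n))
Rename bound variables to avoid capture: p↦y1.
  (∀p F(p)) ∧ (∃l F(l)) ∨ (∃y1 ¬F(y1)) ∧ (∃n ¬F(n))
Pull the quantifiers to the front (each side's bound variable is not free in the other side):
  ∀p ∃l ∃y1 ∃n (F(p) ∧ F(l) ∨ ¬F(y1) ∧ ¬F(n))
The prefix is ∀p ∃l ∃y1 ∃n: 1 universal, 3 existential.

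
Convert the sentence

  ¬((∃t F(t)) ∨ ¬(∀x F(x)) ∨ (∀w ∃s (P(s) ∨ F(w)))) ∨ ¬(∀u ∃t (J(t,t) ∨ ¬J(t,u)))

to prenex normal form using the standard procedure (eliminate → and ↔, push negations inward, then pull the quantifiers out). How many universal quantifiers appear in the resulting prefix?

4

Move each ¬ inward, flipping quantifiers it crosses:
  (∀t ¬F(t)) ∧ (∀x F(x)) ∧ (∃w ∀s (¬P(s) ∧ ¬F(w))) ∨ (∃u ∀t (¬J(t,t) ∧ J(t,u)))
Give each quantifier a distinct variable: t↦c.
  (∀t ¬F(t)) ∧ (∀x F(x)) ∧ (∃w ∀s (¬P(s) ∧ ¬F(w))) ∨ (∃u ∀c (¬J(c,c) ∧ J(c,u)))
Extract every quantifier outward, since the variables are now distinct and don't occur free across branches:
  ∀t ∀x ∃w ∀s ∃u ∀c (¬F(t) ∧ F(x) ∧ ¬P(s) ∧ ¬F(w) ∨ ¬J(c,c) ∧ J(c,u))
The prefix is ∀t ∀x ∃w ∀s ∃u ∀c: 4 universal, 2 existential.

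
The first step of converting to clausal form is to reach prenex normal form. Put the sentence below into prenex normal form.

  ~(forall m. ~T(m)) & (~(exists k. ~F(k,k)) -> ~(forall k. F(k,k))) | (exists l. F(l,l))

First replace A → B with ¬A ∨ B.
  ~(forall m. ~T(m)) & (~~(exists k. ~F(k,k)) | ~(forall k. F(k,k))) | (exists l. F(l,l))
Push ¬ through the quantifiers and connectives to reach negation normal form:
  (exists m. T(m)) & ((exists k. ~F(k,k)) | (exists k. ~F(k,k))) | (exists l. F(l,l))
Standardize variables apart so no two quantifiers bind the same name: k↦b.
  (exists m. T(m)) & ((exists k. ~F(k,k)) | (exists b. ~F(b,b))) | (exists l. F(l,l))
Extract every quantifier outward, since the variables are now distinct and don't occur free across branches:
  exists m. exists k. exists b. exists l. (T(m) & (~F(k,k) | ~F(b,b)) | F(l,l))

exists m. exists k. exists b. exists l. (T(m) & (~F(k,k) | ~F(b,b)) | F(l,l))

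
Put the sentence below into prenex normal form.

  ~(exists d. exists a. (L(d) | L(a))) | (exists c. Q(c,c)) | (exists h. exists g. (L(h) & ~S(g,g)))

Push ¬ through the quantifiers and connectives to reach negation normal form:
  (forall d. forall a. (~L(d) & ~L(a))) | (exists c. Q(c,c)) | (exists h. exists g. (L(h) & ~S(g,g)))
All bound variables are already distinct, so no renaming is needed.
Extract every quantifier outward, since the variables are now distinct and don't occur free across branches:
  forall d. forall a. exists c. exists h. exists g. (~L(d) & ~L(a) | Q(c,c) | L(h) & ~S(g,g))

forall d. forall a. exists c. exists h. exists g. (~L(d) & ~L(a) | Q(c,c) | L(h) & ~S(g,g))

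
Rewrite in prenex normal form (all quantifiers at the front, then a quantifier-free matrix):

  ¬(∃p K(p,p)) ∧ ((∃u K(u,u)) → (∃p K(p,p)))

First replace A → B with ¬A ∨ B.
  ¬(∃p K(p,p)) ∧ (¬(∃u K(u,u)) ∨ (∃p K(p,p)))
Push ¬ through the quantifiers and connectives to reach negation normal form:
  (∀p ¬K(p,p)) ∧ ((∀u ¬K(u,u)) ∨ (∃p K(p,p)))
Standardize variables apart so no two quantifiers bind the same name: p↦y.
  (∀p ¬K(p,p)) ∧ ((∀u ¬K(u,u)) ∨ (∃y K(y,y)))
Pull the quantifiers to the front (each side's bound variable is not free in the other side):
  ∀p ∀u ∃y (¬K(p,p) ∧ (¬K(u,u) ∨ K(y,y)))

∀p ∀u ∃y (¬K(p,p) ∧ (¬K(u,u) ∨ K(y,y)))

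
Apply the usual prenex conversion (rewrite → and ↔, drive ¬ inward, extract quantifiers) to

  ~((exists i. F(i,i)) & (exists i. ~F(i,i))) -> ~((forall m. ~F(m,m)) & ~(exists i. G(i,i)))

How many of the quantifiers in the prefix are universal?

0

Rewrite implications/biconditionals: A → B as ¬A ∨ B.
  ~~((exists i. F(i,i)) & (exists i. ~F(i,i))) | ~((forall m. ~F(m,m)) & ~(exists i. G(i,i)))
Drive negations inward (¬∀x A ≡ ∃x ¬A, ¬∃x A ≡ ∀x ¬A, De Morgan for ∧/∨):
  (exists i. F(i,i)) & (exists i. ~F(i,i)) | (exists m. F(m,m)) | (exists i. G(i,i))
Give each quantifier a distinct variable: i↦v1, i↦y1.
  (exists i. F(i,i)) & (exists v1. ~F(v1,v1)) | (exists m. F(m,m)) | (exists y1. G(y1,y1))
Finally move all quantifiers to the prefix:
  exists i. exists v1. exists m. exists y1. (F(i,i) & ~F(v1,v1) | F(m,m) | G(y1,y1))
The prefix is exists i exists v1 exists m exists y1: 0 universal, 4 existential.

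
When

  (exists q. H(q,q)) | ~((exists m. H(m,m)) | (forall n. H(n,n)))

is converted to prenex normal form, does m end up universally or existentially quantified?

Move each ¬ inward, flipping quantifiers it crosses:
  (exists q. H(q,q)) | (forall m. ~H(m,m)) & (exists n. ~H(n,n))
All bound variables are already distinct, so no renaming is needed.
Pull the quantifiers to the front (each side's bound variable is not free in the other side):
  exists q. forall m. exists n. (H(q,q) | ~H(m,m) & ~H(n,n))
The quantifier exists m sits under an odd number of negations, so it flips to forall m.

universal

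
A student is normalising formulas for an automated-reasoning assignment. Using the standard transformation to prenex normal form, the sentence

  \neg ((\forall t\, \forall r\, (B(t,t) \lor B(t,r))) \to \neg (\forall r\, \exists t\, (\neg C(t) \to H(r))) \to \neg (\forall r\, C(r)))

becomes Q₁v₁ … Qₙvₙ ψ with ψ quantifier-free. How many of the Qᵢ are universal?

4

Eliminate → and ↔ using ¬ and ∨.
  \neg (\neg (\forall t\, \forall r\, (B(t,t) \lor B(t,r))) \lor \neg \neg (\forall r\, \exists t\, (\neg \neg C(t) \lor H(r))) \lor \neg (\forall r\, C(r)))
Move each ¬ inward, flipping quantifiers it crosses:
  (\forall t\, \forall r\, (B(t,t) \lor B(t,r))) \land (\exists r\, \forall t\, (\neg C(t) \land \neg H(r))) \land (\forall r\, C(r))
Standardize variables apart so no two quantifiers bind the same name: r↦u, t↦s, r↦u1.
  (\forall t\, \forall r\, (B(t,t) \lor B(t,r))) \land (\exists u\, \forall s\, (\neg C(s) \land \neg H(u))) \land (\forall u1\, C(u1))
Extract every quantifier outward, since the variables are now distinct and don't occur free across branches:
  \forall t\, \forall r\, \exists u\, \forall s\, \forall u1\, ((B(t,t) \lor B(t,r)) \land \neg C(s) \land \neg H(u) \land C(u1))
The prefix is \forall t \forall r \exists u \forall s \forall u1: 4 universal, 1 existential.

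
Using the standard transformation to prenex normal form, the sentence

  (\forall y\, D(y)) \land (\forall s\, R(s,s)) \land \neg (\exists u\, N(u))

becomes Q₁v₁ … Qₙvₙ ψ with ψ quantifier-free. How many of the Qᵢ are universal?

3

Push ¬ through the quantifiers and connectives to reach negation normal form:
  (\forall y\, D(y)) \land (\forall s\, R(s,s)) \land (\forall u\, \neg N(u))
Pull the quantifiers to the front (each side's bound variable is not free in the other side):
  \forall y\, \forall s\, \forall u\, (D(y) \land R(s,s) \land \neg N(u))
The prefix is \forall y \forall s \forall u: 3 universal, 0 existential.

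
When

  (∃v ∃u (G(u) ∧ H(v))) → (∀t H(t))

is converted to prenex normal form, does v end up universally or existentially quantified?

Rewrite implications/biconditionals: A → B as ¬A ∨ B.
  ¬(∃v ∃u (G(u) ∧ H(v))) ∨ (∀t H(t))
Move each ¬ inward, flipping quantifiers it crosses:
  (∀v ∀u (¬G(u) ∨ ¬H(v))) ∨ (∀t H(t))
All bound variables are already distinct, so no renaming is needed.
Pull the quantifiers to the front (each side's bound variable is not free in the other side):
  ∀v ∀u ∀t (¬G(u) ∨ ¬H(v) ∨ H(t))
The quantifier ∃v sits under an odd number of negations (counting the antecedent side of each →), so it flips to ∀v.

universal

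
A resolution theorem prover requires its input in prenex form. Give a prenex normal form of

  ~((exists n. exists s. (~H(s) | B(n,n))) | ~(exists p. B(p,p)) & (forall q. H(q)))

forall n. forall s. exists p. exists q. (H(s) & ~B(n,n) & (B(p,p) | ~H(q)))

Push ¬ through the quantifiers and connectives to reach negation normal form:
  (forall n. forall s. (H(s) & ~B(n,n))) & ((exists p. B(p,p)) | (exists q. ~H(q)))
All bound variables are already distinct, so no renaming is needed.
Finally move all quantifiers to the prefix:
  forall n. forall s. exists p. exists q. (H(s) & ~B(n,n) & (B(p,p) | ~H(q)))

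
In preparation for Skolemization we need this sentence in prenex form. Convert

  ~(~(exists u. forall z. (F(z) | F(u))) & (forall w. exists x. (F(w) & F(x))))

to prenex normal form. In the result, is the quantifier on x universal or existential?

Push ¬ through the quantifiers and connectives to reach negation normal form:
  (exists u. forall z. (F(z) | F(u))) | (exists w. forall x. (~F(w) | ~F(x)))
All bound variables are already distinct, so no renaming is needed.
Pull the quantifiers to the front (each side's bound variable is not free in the other side):
  exists u. forall z. exists w. forall x. (F(z) | F(u) | ~F(w) | ~F(x))
The quantifier exists x sits under an odd number of negations, so it flips to forall x.

universal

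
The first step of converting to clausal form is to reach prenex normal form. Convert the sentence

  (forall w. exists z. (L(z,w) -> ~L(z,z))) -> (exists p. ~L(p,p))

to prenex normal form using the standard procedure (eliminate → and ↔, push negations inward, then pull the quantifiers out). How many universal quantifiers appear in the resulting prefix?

1

Rewrite implications/biconditionals: A → B as ¬A ∨ B.
  ~(forall w. exists z. (~L(z,w) | ~L(z,z))) | (exists p. ~L(p,p))
Move each ¬ inward, flipping quantifiers it crosses:
  (exists w. forall z. (L(z,w) & L(z,z))) | (exists p. ~L(p,p))
Extract every quantifier outward, since the variables are now distinct and don't occur free across branches:
  exists w. forall z. exists p. (L(z,w) & L(z,z) | ~L(p,p))
The prefix is exists w forall z exists p: 1 universal, 2 existential.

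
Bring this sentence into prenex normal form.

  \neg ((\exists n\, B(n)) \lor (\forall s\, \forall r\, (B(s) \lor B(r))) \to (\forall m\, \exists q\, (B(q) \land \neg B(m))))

\exists n\, \forall s\, \forall r\, \exists m\, \forall q\, ((B(n) \lor B(s) \lor B(r)) \land (\neg B(q) \lor B(m)))

First replace A → B with ¬A ∨ B.
  \neg (\neg ((\exists n\, B(n)) \lor (\forall s\, \forall r\, (B(s) \lor B(r)))) \lor (\forall m\, \exists q\, (B(q) \land \neg B(m))))
Push ¬ through the quantifiers and connectives to reach negation normal form:
  ((\exists n\, B(n)) \lor (\forall s\, \forall r\, (B(s) \lor B(r)))) \land (\exists m\, \forall q\, (\neg B(q) \lor B(m)))
All bound variables are already distinct, so no renaming is needed.
Pull the quantifiers to the front (each side's bound variable is not free in the other side):
  \exists n\, \forall s\, \forall r\, \exists m\, \forall q\, ((B(n) \lor B(s) \lor B(r)) \land (\neg B(q) \lor B(m)))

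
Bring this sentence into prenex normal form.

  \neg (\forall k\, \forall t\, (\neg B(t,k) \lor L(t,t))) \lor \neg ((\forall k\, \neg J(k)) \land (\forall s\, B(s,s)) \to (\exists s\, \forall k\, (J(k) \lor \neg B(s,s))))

\exists k\, \exists t\, \forall w\, \forall s\, \forall u\, \exists x\, (B(t,k) \land \neg L(t,t) \lor \neg J(w) \land B(s,s) \land \neg J(x) \land B(u,u))

Rewrite implications/biconditionals: A → B as ¬A ∨ B.
  \neg (\forall k\, \forall t\, (\neg B(t,k) \lor L(t,t))) \lor \neg (\neg ((\forall k\, \neg J(k)) \land (\forall s\, B(s,s))) \lor (\exists s\, \forall k\, (J(k) \lor \neg B(s,s))))
Drive negations inward (¬∀x A ≡ ∃x ¬A, ¬∃x A ≡ ∀x ¬A, De Morgan for ∧/∨):
  (\exists k\, \exists t\, (B(t,k) \land \neg L(t,t))) \lor (\forall k\, \neg J(k)) \land (\forall s\, B(s,s)) \land (\forall s\, \exists k\, (\neg J(k) \land B(s,s)))
Standardize variables apart so no two quantifiers bind the same name: k↦w, s↦u, k↦x.
  (\exists k\, \exists t\, (B(t,k) \land \neg L(t,t))) \lor (\forall w\, \neg J(w)) \land (\forall s\, B(s,s)) \land (\forall u\, \exists x\, (\neg J(x) \land B(u,u)))
Extract every quantifier outward, since the variables are now distinct and don't occur free across branches:
  \exists k\, \exists t\, \forall w\, \forall s\, \forall u\, \exists x\, (B(t,k) \land \neg L(t,t) \lor \neg J(w) \land B(s,s) \land \neg J(x) \land B(u,u))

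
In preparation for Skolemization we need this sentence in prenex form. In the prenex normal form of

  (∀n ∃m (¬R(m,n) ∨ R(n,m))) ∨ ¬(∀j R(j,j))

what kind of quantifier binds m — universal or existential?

Push ¬ through the quantifiers and connectives to reach negation normal form:
  (∀n ∃m (¬R(m,n) ∨ R(n,m))) ∨ (∃j ¬R(j,j))
All bound variables are already distinct, so no renaming is needed.
Extract every quantifier outward, since the variables are now distinct and don't occur free across branches:
  ∀n ∃m ∃j (¬R(m,n) ∨ R(n,m) ∨ ¬R(j,j))
The quantifier ∃m sits under an even number of negations, so it remains existential.

existential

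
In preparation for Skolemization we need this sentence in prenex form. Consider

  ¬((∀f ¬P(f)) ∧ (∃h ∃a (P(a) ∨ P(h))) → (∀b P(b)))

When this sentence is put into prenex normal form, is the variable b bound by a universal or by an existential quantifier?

existential

Rewrite implications/biconditionals: A → B as ¬A ∨ B.
  ¬(¬((∀f ¬P(f)) ∧ (∃h ∃a (P(a) ∨ P(h)))) ∨ (∀b P(b)))
Drive negations inward (¬∀x A ≡ ∃x ¬A, ¬∃x A ≡ ∀x ¬A, De Morgan for ∧/∨):
  (∀f ¬P(f)) ∧ (∃h ∃a (P(a) ∨ P(h))) ∧ (∃b ¬P(b))
Extract every quantifier outward, since the variables are now distinct and don't occur free across branches:
  ∀f ∃h ∃a ∃b (¬P(f) ∧ (P(a) ∨ P(h)) ∧ ¬P(b))
The quantifier ∀b sits under an odd number of negations (counting the antecedent side of each →), so it flips to ∃b.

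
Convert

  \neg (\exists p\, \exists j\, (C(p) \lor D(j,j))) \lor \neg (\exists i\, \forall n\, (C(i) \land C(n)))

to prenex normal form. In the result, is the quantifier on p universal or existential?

Move each ¬ inward, flipping quantifiers it crosses:
  (\forall p\, \forall j\, (\neg C(p) \land \neg D(j,j))) \lor (\forall i\, \exists n\, (\neg C(i) \lor \neg C(n)))
All bound variables are already distinct, so no renaming is needed.
Finally move all quantifiers to the prefix:
  \forall p\, \forall j\, \forall i\, \exists n\, (\neg C(p) \land \neg D(j,j) \lor \neg C(i) \lor \neg C(n))
The quantifier \exists p sits under an odd number of negations, so it flips to \forall p.

universal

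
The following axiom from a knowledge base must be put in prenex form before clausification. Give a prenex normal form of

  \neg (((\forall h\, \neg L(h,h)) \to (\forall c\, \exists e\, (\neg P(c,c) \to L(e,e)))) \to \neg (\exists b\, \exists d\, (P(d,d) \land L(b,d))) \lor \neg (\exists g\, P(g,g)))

\exists h\, \forall c\, \exists e\, \exists b\, \exists d\, \exists g\, ((L(h,h) \lor P(c,c) \lor L(e,e)) \land P(d,d) \land L(b,d) \land P(g,g))

Rewrite implications/biconditionals: A → B as ¬A ∨ B.
  \neg (\neg (\neg (\forall h\, \neg L(h,h)) \lor (\forall c\, \exists e\, (\neg \neg P(c,c) \lor L(e,e)))) \lor \neg (\exists b\, \exists d\, (P(d,d) \land L(b,d))) \lor \neg (\exists g\, P(g,g)))
Move each ¬ inward, flipping quantifiers it crosses:
  ((\exists h\, L(h,h)) \lor (\forall c\, \exists e\, (P(c,c) \lor L(e,e)))) \land (\exists b\, \exists d\, (P(d,d) \land L(b,d))) \land (\exists g\, P(g,g))
Extract every quantifier outward, since the variables are now distinct and don't occur free across branches:
  \exists h\, \forall c\, \exists e\, \exists b\, \exists d\, \exists g\, ((L(h,h) \lor P(c,c) \lor L(e,e)) \land P(d,d) \land L(b,d) \land P(g,g))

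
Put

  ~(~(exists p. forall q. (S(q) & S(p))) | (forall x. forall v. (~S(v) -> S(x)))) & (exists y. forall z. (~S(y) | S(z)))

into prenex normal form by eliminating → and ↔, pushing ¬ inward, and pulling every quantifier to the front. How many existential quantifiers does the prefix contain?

4

First replace A → B with ¬A ∨ B.
  ~(~(exists p. forall q. (S(q) & S(p))) | (forall x. forall v. (~~S(v) | S(x)))) & (exists y. forall z. (~S(y) | S(z)))
Drive negations inward (¬∀x A ≡ ∃x ¬A, ¬∃x A ≡ ∀x ¬A, De Morgan for ∧/∨):
  (exists p. forall q. (S(q) & S(p))) & (exists x. exists v. (~S(v) & ~S(x))) & (exists y. forall z. (~S(y) | S(z)))
All bound variables are already distinct, so no renaming is needed.
Extract every quantifier outward, since the variables are now distinct and don't occur free across branches:
  exists p. forall q. exists x. exists v. exists y. forall z. (S(q) & S(p) & ~S(v) & ~S(x) & (~S(y) | S(z)))
The prefix is exists p forall q exists x exists v exists y forall z: 2 universal, 4 existential.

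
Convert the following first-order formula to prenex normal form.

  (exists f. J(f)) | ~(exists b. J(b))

Drive negations inward (¬∀x A ≡ ∃x ¬A, ¬∃x A ≡ ∀x ¬A, De Morgan for ∧/∨):
  (exists f. J(f)) | (forall b. ~J(b))
All bound variables are already distinct, so no renaming is needed.
Extract every quantifier outward, since the variables are now distinct and don't occur free across branches:
  exists f. forall b. (J(f) | ~J(b))

exists f. forall b. (J(f) | ~J(b))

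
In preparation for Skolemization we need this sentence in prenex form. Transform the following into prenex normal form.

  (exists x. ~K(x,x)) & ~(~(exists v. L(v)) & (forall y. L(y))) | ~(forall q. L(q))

exists x. exists v. exists y. exists q. (~K(x,x) & (L(v) | ~L(y)) | ~L(q))

Move each ¬ inward, flipping quantifiers it crosses:
  (exists x. ~K(x,x)) & ((exists v. L(v)) | (exists y. ~L(y))) | (exists q. ~L(q))
All bound variables are already distinct, so no renaming is needed.
Finally move all quantifiers to the prefix:
  exists x. exists v. exists y. exists q. (~K(x,x) & (L(v) | ~L(y)) | ~L(q))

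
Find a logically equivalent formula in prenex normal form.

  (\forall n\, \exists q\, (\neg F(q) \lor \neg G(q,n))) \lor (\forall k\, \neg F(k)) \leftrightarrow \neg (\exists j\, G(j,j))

First replace A → B with ¬A ∨ B; A ↔ B as (¬A ∨ B) ∧ (¬B ∨ A).
  (\neg ((\forall n\, \exists q\, (\neg F(q) \lor \neg G(q,n))) \lor (\forall k\, \neg F(k))) \lor \neg (\exists j\, G(j,j))) \land (\neg \neg (\exists j\, G(j,j)) \lor (\forall n\, \exists q\, (\neg F(q) \lor \neg G(q,n))) \lor (\forall k\, \neg F(k)))
Push ¬ through the quantifiers and connectives to reach negation normal form:
  ((\exists n\, \forall q\, (F(q) \land G(q,n))) \land (\exists k\, F(k)) \lor (\forall j\, \neg G(j,j))) \land ((\exists j\, G(j,j)) \lor (\forall n\, \exists q\, (\neg F(q) \lor \neg G(q,n))) \lor (\forall k\, \neg F(k)))
Rename bound variables to avoid capture: j↦y1, n↦w1, q↦y, k↦v.
  ((\exists n\, \forall q\, (F(q) \land G(q,n))) \land (\exists k\, F(k)) \lor (\forall j\, \neg G(j,j))) \land ((\exists y1\, G(y1,y1)) \lor (\forall w1\, \exists y\, (\neg F(y) \lor \neg G(y,w1))) \lor (\forall v\, \neg F(v)))
Extract every quantifier outward, since the variables are now distinct and don't occur free across branches:
  \exists n\, \forall q\, \exists k\, \forall j\, \exists y1\, \forall w1\, \exists y\, \forall v\, ((F(q) \land G(q,n) \land F(k) \lor \neg G(j,j)) \land (G(y1,y1) \lor \neg F(y) \lor \neg G(y,w1) \lor \neg F(v)))

\exists n\, \forall q\, \exists k\, \forall j\, \exists y1\, \forall w1\, \exists y\, \forall v\, ((F(q) \land G(q,n) \land F(k) \lor \neg G(j,j)) \land (G(y1,y1) \lor \neg F(y) \lor \neg G(y,w1) \lor \neg F(v)))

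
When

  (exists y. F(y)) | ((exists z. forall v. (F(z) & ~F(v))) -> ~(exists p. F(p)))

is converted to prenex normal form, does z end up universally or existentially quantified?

Rewrite implications/biconditionals: A → B as ¬A ∨ B.
  (exists y. F(y)) | ~(exists z. forall v. (F(z) & ~F(v))) | ~(exists p. F(p))
Drive negations inward (¬∀x A ≡ ∃x ¬A, ¬∃x A ≡ ∀x ¬A, De Morgan for ∧/∨):
  (exists y. F(y)) | (forall z. exists v. (~F(z) | F(v))) | (forall p. ~F(p))
All bound variables are already distinct, so no renaming is needed.
Finally move all quantifiers to the prefix:
  exists y. forall z. exists v. forall p. (F(y) | ~F(z) | F(v) | ~F(p))
The quantifier exists z sits under an odd number of negations (counting the antecedent side of each →), so it flips to forall z.

universal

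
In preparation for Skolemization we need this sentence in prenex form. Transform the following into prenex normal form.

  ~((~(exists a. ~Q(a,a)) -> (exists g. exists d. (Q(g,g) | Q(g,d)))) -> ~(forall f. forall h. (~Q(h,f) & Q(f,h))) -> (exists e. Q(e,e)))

Rewrite implications/biconditionals: A → B as ¬A ∨ B.
  ~(~(~~(exists a. ~Q(a,a)) | (exists g. exists d. (Q(g,g) | Q(g,d)))) | ~~(forall f. forall h. (~Q(h,f) & Q(f,h))) | (exists e. Q(e,e)))
Drive negations inward (¬∀x A ≡ ∃x ¬A, ¬∃x A ≡ ∀x ¬A, De Morgan for ∧/∨):
  ((exists a. ~Q(a,a)) | (exists g. exists d. (Q(g,g) | Q(g,d)))) & (exists f. exists h. (Q(h,f) | ~Q(f,h))) & (forall e. ~Q(e,e))
Extract every quantifier outward, since the variables are now distinct and don't occur free across branches:
  exists a. exists g. exists d. exists f. exists h. forall e. ((~Q(a,a) | Q(g,g) | Q(g,d)) & (Q(h,f) | ~Q(f,h)) & ~Q(e,e))

exists a. exists g. exists d. exists f. exists h. forall e. ((~Q(a,a) | Q(g,g) | Q(g,d)) & (Q(h,f) | ~Q(f,h)) & ~Q(e,e))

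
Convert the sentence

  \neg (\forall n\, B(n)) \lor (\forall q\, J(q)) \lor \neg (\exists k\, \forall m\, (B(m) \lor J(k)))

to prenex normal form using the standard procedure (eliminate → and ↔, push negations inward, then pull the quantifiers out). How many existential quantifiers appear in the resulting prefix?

Move each ¬ inward, flipping quantifiers it crosses:
  (\exists n\, \neg B(n)) \lor (\forall q\, J(q)) \lor (\forall k\, \exists m\, (\neg B(m) \land \neg J(k)))
Extract every quantifier outward, since the variables are now distinct and don't occur free across branches:
  \exists n\, \forall q\, \forall k\, \exists m\, (\neg B(n) \lor J(q) \lor \neg B(m) \land \neg J(k))
The prefix is \exists n \forall q \forall k \exists m: 2 universal, 2 existential.

2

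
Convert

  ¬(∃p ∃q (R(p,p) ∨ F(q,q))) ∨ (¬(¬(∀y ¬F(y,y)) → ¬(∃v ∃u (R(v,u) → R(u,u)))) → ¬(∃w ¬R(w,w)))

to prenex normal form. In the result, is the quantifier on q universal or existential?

universal

Eliminate → and ↔ using ¬ and ∨.
  ¬(∃p ∃q (R(p,p) ∨ F(q,q))) ∨ ¬¬(¬¬(∀y ¬F(y,y)) ∨ ¬(∃v ∃u (¬R(v,u) ∨ R(u,u)))) ∨ ¬(∃w ¬R(w,w))
Move each ¬ inward, flipping quantifiers it crosses:
  (∀p ∀q (¬R(p,p) ∧ ¬F(q,q))) ∨ (∀y ¬F(y,y)) ∨ (∀v ∀u (R(v,u) ∧ ¬R(u,u))) ∨ (∀w R(w,w))
Extract every quantifier outward, since the variables are now distinct and don't occur free across branches:
  ∀p ∀q ∀y ∀v ∀u ∀w (¬R(p,p) ∧ ¬F(q,q) ∨ ¬F(y,y) ∨ R(v,u) ∧ ¬R(u,u) ∨ R(w,w))
The quantifier ∃q sits under an odd number of negations (counting the antecedent side of each →), so it flips to ∀q.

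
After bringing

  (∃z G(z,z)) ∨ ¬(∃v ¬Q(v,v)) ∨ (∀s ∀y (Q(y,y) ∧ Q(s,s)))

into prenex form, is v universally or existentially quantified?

universal

Push ¬ through the quantifiers and connectives to reach negation normal form:
  (∃z G(z,z)) ∨ (∀v Q(v,v)) ∨ (∀s ∀y (Q(y,y) ∧ Q(s,s)))
All bound variables are already distinct, so no renaming is needed.
Finally move all quantifiers to the prefix:
  ∃z ∀v ∀s ∀y (G(z,z) ∨ Q(v,v) ∨ Q(y,y) ∧ Q(s,s))
The quantifier ∃v sits under an odd number of negations, so it flips to ∀v.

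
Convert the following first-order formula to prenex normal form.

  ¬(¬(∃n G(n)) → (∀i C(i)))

∀n ∃i (¬G(n) ∧ ¬C(i))

Rewrite implications/biconditionals: A → B as ¬A ∨ B.
  ¬(¬¬(∃n G(n)) ∨ (∀i C(i)))
Push ¬ through the quantifiers and connectives to reach negation normal form:
  (∀n ¬G(n)) ∧ (∃i ¬C(i))
All bound variables are already distinct, so no renaming is needed.
Extract every quantifier outward, since the variables are now distinct and don't occur free across branches:
  ∀n ∃i (¬G(n) ∧ ¬C(i))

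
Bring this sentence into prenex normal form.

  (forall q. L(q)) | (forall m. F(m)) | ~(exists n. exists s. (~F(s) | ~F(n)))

Push ¬ through the quantifiers and connectives to reach negation normal form:
  (forall q. L(q)) | (forall m. F(m)) | (forall n. forall s. (F(s) & F(n)))
All bound variables are already distinct, so no renaming is needed.
Extract every quantifier outward, since the variables are now distinct and don't occur free across branches:
  forall q. forall m. forall n. forall s. (L(q) | F(m) | F(s) & F(n))

forall q. forall m. forall n. forall s. (L(q) | F(m) | F(s) & F(n))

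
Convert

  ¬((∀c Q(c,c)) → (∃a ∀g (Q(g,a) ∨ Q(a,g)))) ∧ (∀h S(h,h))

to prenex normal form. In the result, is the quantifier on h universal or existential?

universal

Rewrite implications/biconditionals: A → B as ¬A ∨ B.
  ¬(¬(∀c Q(c,c)) ∨ (∃a ∀g (Q(g,a) ∨ Q(a,g)))) ∧ (∀h S(h,h))
Move each ¬ inward, flipping quantifiers it crosses:
  (∀c Q(c,c)) ∧ (∀a ∃g (¬Q(g,a) ∧ ¬Q(a,g))) ∧ (∀h S(h,h))
Finally move all quantifiers to the prefix:
  ∀c ∀a ∃g ∀h (Q(c,c) ∧ ¬Q(g,a) ∧ ¬Q(a,g) ∧ S(h,h))
The quantifier ∀h sits under an even number of negations (counting the antecedent side of each →), so it remains universal.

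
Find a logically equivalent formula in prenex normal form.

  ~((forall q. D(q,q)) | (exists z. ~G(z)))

Move each ¬ inward, flipping quantifiers it crosses:
  (exists q. ~D(q,q)) & (forall z. G(z))
All bound variables are already distinct, so no renaming is needed.
Extract every quantifier outward, since the variables are now distinct and don't occur free across branches:
  exists q. forall z. (~D(q,q) & G(z))

exists q. forall z. (~D(q,q) & G(z))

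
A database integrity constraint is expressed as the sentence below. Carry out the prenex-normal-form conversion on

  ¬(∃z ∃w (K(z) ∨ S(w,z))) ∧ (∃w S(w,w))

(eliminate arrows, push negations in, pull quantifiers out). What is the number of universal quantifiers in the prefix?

Drive negations inward (¬∀x A ≡ ∃x ¬A, ¬∃x A ≡ ∀x ¬A, De Morgan for ∧/∨):
  (∀z ∀w (¬K(z) ∧ ¬S(w,z))) ∧ (∃w S(w,w))
Give each quantifier a distinct variable: w↦y.
  (∀z ∀w (¬K(z) ∧ ¬S(w,z))) ∧ (∃y S(y,y))
Finally move all quantifiers to the prefix:
  ∀z ∀w ∃y (¬K(z) ∧ ¬S(w,z) ∧ S(y,y))
The prefix is ∀z ∀w ∃y: 2 universal, 1 existential.

2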